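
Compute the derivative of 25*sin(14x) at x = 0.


Apply the chain rule to differentiate 25*sin(14x):
d/dx [25*sin(14x)]
= 25 * cos(14x) * d/dx(14x)
= 25 * 14 * cos(14x)
= 350 * cos(14x)
Evaluate at x = 0:
= 350 * cos(0)
= 350 * 1
= 350

350


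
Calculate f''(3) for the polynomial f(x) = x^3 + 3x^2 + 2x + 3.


First derivative:
f'(x) = 3x^2 + 6x + 2
Second derivative:
f''(x) = 6x + 6
Substitute x = 3:
f''(3) = 6 * 3 + 6
= 18 + 6
= 24

24


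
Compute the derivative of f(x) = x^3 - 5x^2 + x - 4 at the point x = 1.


Differentiate f(x) = x^3 - 5x^2 + x - 4 term by term:
f'(x) = 3x^2 - 10x + 1
Substitute x = 1:
f'(1) = 3 * 1^2 - 10 * 1 + 1
= 3 - 10 + 1
= -6

-6


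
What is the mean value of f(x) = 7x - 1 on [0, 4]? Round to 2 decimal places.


Average value = 1/(b-a) * integral from a to b of f(x) dx
First compute the integral of 7x - 1:
F(x) = (7/2)x^2 - x
F(4) = 7/2 * 16 - 1 * 4 = 52
F(0) = 7/2 * 0 - 1 * 0 = 0
Integral = 52 - 0 = 52
Average = 52 / (4 - 0) = 52 / 4
= 13 = 13.00

13.00


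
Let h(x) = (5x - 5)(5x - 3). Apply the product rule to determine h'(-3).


Let u(x) = 5x - 5 and v(x) = 5x - 3
u'(x) = 5
v'(x) = 5
Product rule: h'(x) = u'(x)*v(x) + u(x)*v'(x)
= 5 * (5x - 3) + (5x - 5) * 5
At x = -3:
u(-3) = 5 * (-3) - 5 = -20
v(-3) = 5 * (-3) - 3 = -18
h'(-3) = 5 * (-18) + (-20) * 5
= -90 - 100
= -190

-190


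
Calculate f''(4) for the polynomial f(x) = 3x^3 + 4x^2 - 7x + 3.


First derivative:
f'(x) = 9x^2 + 8x - 7
Second derivative:
f''(x) = 18x + 8
Substitute x = 4:
f''(4) = 18 * 4 + 8
= 72 + 8
= 80

80


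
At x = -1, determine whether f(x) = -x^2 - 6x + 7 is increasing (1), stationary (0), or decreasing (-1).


Compute f'(x) to determine behavior:
f'(x) = -2x - 6
f'(-1) = -2 * (-1) - 6
= 2 - 6
= -4
Since f'(-1) < 0, the function is decreasing (-1)

-1


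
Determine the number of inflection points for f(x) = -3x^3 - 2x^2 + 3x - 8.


Inflection points occur where f''(x) = 0 and concavity changes.
f(x) = -3x^3 - 2x^2 + 3x - 8
f'(x) = -9x^2 - 4x + 3
f''(x) = -18x - 4
Set f''(x) = 0:
-18x - 4 = 0
x = 4 / (-18) = -2/9
Since f''(x) is linear (degree 1), it changes sign at this point.
Therefore there is exactly 1 inflection point.

1


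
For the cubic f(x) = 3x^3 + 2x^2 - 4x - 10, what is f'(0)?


Differentiate f(x) = 3x^3 + 2x^2 - 4x - 10 term by term:
f'(x) = 9x^2 + 4x - 4
Substitute x = 0:
f'(0) = 9 * 0^2 + 4 * 0 - 4
= 0 + 0 - 4
= -4

-4


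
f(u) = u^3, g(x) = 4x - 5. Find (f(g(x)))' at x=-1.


Using the chain rule: (f(g(x)))' = f'(g(x)) * g'(x)
First, find g(-1):
g(-1) = 4 * (-1) - 5 = -9
Next, f'(u) = 3u^2
And g'(x) = 4
So f'(g(-1)) * g'(-1)
= 3 * (-9)^2 * 4
= 3 * 81 * 4
= 972

972


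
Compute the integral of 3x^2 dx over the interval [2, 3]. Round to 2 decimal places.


Find the antiderivative of 3x^2:
F(x) = 3/3 * x^3
Apply the Fundamental Theorem of Calculus:
F(3) - F(2)
= 3/3 * 3^3 - 3/3 * 2^3
= 3/3 * (27 - 8)
= 3/3 * 19
= 19 = 19.00

19.00


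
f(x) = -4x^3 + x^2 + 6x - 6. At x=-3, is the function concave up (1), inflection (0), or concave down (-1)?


Concavity is determined by the sign of f''(x).
f(x) = -4x^3 + x^2 + 6x - 6
f'(x) = -12x^2 + 2x + 6
f''(x) = -24x + 2
f''(-3) = -24 * (-3) + 2
= 72 + 2
= 74
Since f''(-3) > 0, the function is concave up (1)

1


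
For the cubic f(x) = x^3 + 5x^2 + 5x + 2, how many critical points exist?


Find where f'(x) = 0:
f(x) = x^3 + 5x^2 + 5x + 2
f'(x) = 3x^2 + 10x + 5
This is a quadratic in x. Use the discriminant to count real roots.
Discriminant = (10)^2 - 4 * 3 * 5
= 100 - 60
= 40
Since discriminant > 0, f'(x) = 0 has 2 real solutions.
Number of critical points: 2

2


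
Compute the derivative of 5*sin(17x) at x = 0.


Apply the chain rule to differentiate 5*sin(17x):
d/dx [5*sin(17x)]
= 5 * cos(17x) * d/dx(17x)
= 5 * 17 * cos(17x)
= 85 * cos(17x)
Evaluate at x = 0:
= 85 * cos(0)
= 85 * 1
= 85

85


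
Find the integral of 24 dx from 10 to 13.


The integral of a constant k over [a, b] equals k * (b - a).
integral from 10 to 13 of 24 dx
= 24 * (13 - 10)
= 24 * 3
= 72

72


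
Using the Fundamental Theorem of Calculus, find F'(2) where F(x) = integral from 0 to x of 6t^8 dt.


By the Fundamental Theorem of Calculus (Part 1):
If F(x) = integral from 0 to x of f(t) dt, then F'(x) = f(x)
Here f(t) = 6t^8
So F'(x) = 6x^8
Evaluate at x = 2:
F'(2) = 6 * 2^8
= 6 * 256
= 1536

1536


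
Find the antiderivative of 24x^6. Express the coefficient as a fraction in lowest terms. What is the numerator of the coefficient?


Apply the power rule for integration:
integral of ax^n dx = a/(n+1) * x^(n+1) + C
integral of 24x^6 dx
= 24/7 * x^7 + C
The coefficient in lowest terms is 24/7, and its numerator is 24

24


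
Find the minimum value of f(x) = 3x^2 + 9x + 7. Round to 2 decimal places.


For a quadratic f(x) = ax^2 + bx + c with a > 0, the minimum is at the vertex.
Vertex x-coordinate: x = -b/(2a)
x = -(9) / (2 * 3)
x = -9/6 = -3/2
Substitute back to find the minimum value:
f(-3/2) = 3 * (-3/2)^2 + 9 * (-3/2) + 7
= 27/4 - 27/2 + 7
= 1/4 = 0.25

0.25


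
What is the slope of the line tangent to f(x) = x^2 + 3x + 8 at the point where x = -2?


The slope of the tangent line equals f'(x) at the point.
f(x) = x^2 + 3x + 8
f'(x) = 2x + 3
At x = -2:
f'(-2) = 2 * (-2) + 3
= -4 + 3
= -1

-1


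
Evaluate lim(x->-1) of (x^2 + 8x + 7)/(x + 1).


Direct substitution gives 0/0, so we factor the numerator.
Factor: (x^2 + 8x + 7) = (x + 1)(x + 7)
Cancel the common factor (x + 1):
(x^2 + 8x + 7)/(x + 1) = (x + 7)
Now substitute x = -1:
= (-1) - (-7) = 6

6


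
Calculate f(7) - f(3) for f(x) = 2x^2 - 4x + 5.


Net change = f(b) - f(a)
f(x) = 2x^2 - 4x + 5
Compute f(7):
f(7) = 2 * 7^2 - 4 * 7 + 5
= 98 - 28 + 5
= 75
Compute f(3):
f(3) = 2 * 3^2 - 4 * 3 + 5
= 18 - 12 + 5
= 11
Net change = 75 - 11 = 64

64


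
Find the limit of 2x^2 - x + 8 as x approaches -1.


Since polynomials are continuous, we use direct substitution.
lim(x->-1) of 2x^2 - x + 8
= 2 * (-1)^2 - 1 * (-1) + 8
= 2 + 1 + 8
= 11

11


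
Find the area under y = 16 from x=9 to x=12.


The area under a constant function y = 16 is a rectangle.
Width = 12 - 9 = 3
Height = 16
Area = width * height
= 3 * 16
= 48

48


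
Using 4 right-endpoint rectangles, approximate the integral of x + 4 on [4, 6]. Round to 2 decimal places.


Right Riemann sum uses right endpoints of each subinterval.
Interval: [4, 6], n = 4
dx = (6 - 4) / 4 = 1/2
Right endpoints: [9/2, 5, 11/2, 6]
f values: [17/2, 9, 19/2, 10]
Sum = dx * (sum of f values)
= 1/2 * 37
= 37/2 = 18.50

18.50


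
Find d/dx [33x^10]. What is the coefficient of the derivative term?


We apply the power rule: d/dx [ax^n] = a*n * x^(n-1)
d/dx [33x^10]
= 33 * 10 * x^(10-1)
= 330x^9
The coefficient is 330

330


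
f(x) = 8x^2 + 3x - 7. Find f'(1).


Differentiate term by term using power and sum rules:
f(x) = 8x^2 + 3x - 7
f'(x) = 16x + 3
Substitute x = 1:
f'(1) = 16 * 1 + 3
= 16 + 3
= 19

19


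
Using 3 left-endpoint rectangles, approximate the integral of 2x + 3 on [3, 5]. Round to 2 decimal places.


Left Riemann sum uses left endpoints of each subinterval.
Interval: [3, 5], n = 3
dx = (5 - 3) / 3 = 2/3
Left endpoints: [3, 11/3, 13/3]
f values: [9, 31/3, 35/3]
Sum = dx * (sum of f values)
= 2/3 * 31
= 62/3 ≈ 20.67

20.67


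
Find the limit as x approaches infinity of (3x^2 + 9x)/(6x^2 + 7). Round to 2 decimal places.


For limits at infinity with equal-degree polynomials,
we compare leading coefficients.
Numerator leading term: 3x^2
Denominator leading term: 6x^2
Divide both by x^2:
lim = (3 + 9/x) / (6 + 7/x^2)
As x -> infinity, the 1/x and 1/x^2 terms vanish:
= 3/6 = 1/2 = 0.50

0.50


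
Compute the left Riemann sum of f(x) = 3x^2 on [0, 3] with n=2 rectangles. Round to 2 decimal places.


Left Riemann sum uses left endpoints of each subinterval.
Interval: [0, 3], n = 2
dx = (3 - 0) / 2 = 3/2
Left endpoints: [0, 3/2]
f values: [0, 27/4]
Sum = dx * (sum of f values)
= 3/2 * 27/4
= 81/8 ≈ 10.13

10.13


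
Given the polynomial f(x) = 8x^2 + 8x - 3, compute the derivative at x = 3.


Differentiate term by term using power and sum rules:
f(x) = 8x^2 + 8x - 3
f'(x) = 16x + 8
Substitute x = 3:
f'(3) = 16 * 3 + 8
= 48 + 8
= 56

56


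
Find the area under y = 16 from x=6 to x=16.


The area under a constant function y = 16 is a rectangle.
Width = 16 - 6 = 10
Height = 16
Area = width * height
= 10 * 16
= 160

160


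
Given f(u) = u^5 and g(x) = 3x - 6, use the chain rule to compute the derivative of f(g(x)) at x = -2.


Using the chain rule: (f(g(x)))' = f'(g(x)) * g'(x)
First, find g(-2):
g(-2) = 3 * (-2) - 6 = -12
Next, f'(u) = 5u^4
And g'(x) = 3
So f'(g(-2)) * g'(-2)
= 5 * (-12)^4 * 3
= 5 * 20736 * 3
= 311040

311040


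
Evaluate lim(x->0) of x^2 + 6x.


Since polynomials are continuous, we use direct substitution.
lim(x->0) of x^2 + 6x
= 1 * 0^2 + 6 * 0 + 0
= 0 + 0 + 0
= 0

0


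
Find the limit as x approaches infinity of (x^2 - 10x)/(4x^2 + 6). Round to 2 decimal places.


For limits at infinity with equal-degree polynomials,
we compare leading coefficients.
Numerator leading term: x^2
Denominator leading term: 4x^2
Divide both by x^2:
lim = (1 - 10/x) / (4 + 6/x^2)
As x -> infinity, the 1/x and 1/x^2 terms vanish:
= 1/4 = 0.25

0.25


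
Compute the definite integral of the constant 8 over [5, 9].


The integral of a constant k over [a, b] equals k * (b - a).
integral from 5 to 9 of 8 dx
= 8 * (9 - 5)
= 8 * 4
= 32

32


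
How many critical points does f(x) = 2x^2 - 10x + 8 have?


Find where f'(x) = 0:
f'(x) = 4x - 10
Set f'(x) = 0:
4x - 10 = 0
x = 10 / 4 = 5/2
This is a linear equation in x, so there is exactly one solution.
Number of critical points: 1

1


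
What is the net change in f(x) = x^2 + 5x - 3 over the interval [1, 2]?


Net change = f(b) - f(a)
f(x) = x^2 + 5x - 3
Compute f(2):
f(2) = 1 * 2^2 + 5 * 2 - 3
= 4 + 10 - 3
= 11
Compute f(1):
f(1) = 1 * 1^2 + 5 * 1 - 3
= 1 + 5 - 3
= 3
Net change = 11 - 3 = 8

8


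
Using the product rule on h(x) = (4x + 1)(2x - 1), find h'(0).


Let u(x) = 4x + 1 and v(x) = 2x - 1
u'(x) = 4
v'(x) = 2
Product rule: h'(x) = u'(x)*v(x) + u(x)*v'(x)
= 4 * (2x - 1) + (4x + 1) * 2
At x = 0:
u(0) = 4 * 0 + 1 = 1
v(0) = 2 * 0 - 1 = -1
h'(0) = 4 * (-1) + 1 * 2
= -4 + 2
= -2

-2


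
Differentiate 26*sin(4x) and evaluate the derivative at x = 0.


Apply the chain rule to differentiate 26*sin(4x):
d/dx [26*sin(4x)]
= 26 * cos(4x) * d/dx(4x)
= 26 * 4 * cos(4x)
= 104 * cos(4x)
Evaluate at x = 0:
= 104 * cos(0)
= 104 * 1
= 104

104


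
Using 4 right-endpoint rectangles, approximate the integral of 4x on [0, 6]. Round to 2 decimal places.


Right Riemann sum uses right endpoints of each subinterval.
Interval: [0, 6], n = 4
dx = (6 - 0) / 4 = 3/2
Right endpoints: [3/2, 3, 9/2, 6]
f values: [6, 12, 18, 24]
Sum = dx * (sum of f values)
= 3/2 * 60
= 90 = 90.00

90.00


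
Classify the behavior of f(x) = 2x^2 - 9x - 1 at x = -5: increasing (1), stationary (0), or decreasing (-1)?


Compute f'(x) to determine behavior:
f'(x) = 4x - 9
f'(-5) = 4 * (-5) - 9
= -20 - 9
= -29
Since f'(-5) < 0, the function is decreasing (-1)

-1


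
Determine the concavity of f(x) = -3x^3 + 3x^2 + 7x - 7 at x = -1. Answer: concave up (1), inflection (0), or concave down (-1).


Concavity is determined by the sign of f''(x).
f(x) = -3x^3 + 3x^2 + 7x - 7
f'(x) = -9x^2 + 6x + 7
f''(x) = -18x + 6
f''(-1) = -18 * (-1) + 6
= 18 + 6
= 24
Since f''(-1) > 0, the function is concave up (1)

1


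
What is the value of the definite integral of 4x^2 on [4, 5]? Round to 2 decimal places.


Find the antiderivative of 4x^2:
F(x) = 4/3 * x^3
Apply the Fundamental Theorem of Calculus:
F(5) - F(4)
= 4/3 * 5^3 - 4/3 * 4^3
= 4/3 * (125 - 64)
= 4/3 * 61
= 244/3 ≈ 81.33

81.33


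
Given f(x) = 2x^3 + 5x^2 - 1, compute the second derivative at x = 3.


First derivative:
f'(x) = 6x^2 + 10x
Second derivative:
f''(x) = 12x + 10
Substitute x = 3:
f''(3) = 12 * 3 + 10
= 36 + 10
= 46

46


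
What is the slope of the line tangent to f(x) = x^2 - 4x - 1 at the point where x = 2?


The slope of the tangent line equals f'(x) at the point.
f(x) = x^2 - 4x - 1
f'(x) = 2x - 4
At x = 2:
f'(2) = 2 * 2 - 4
= 4 - 4
= 0

0


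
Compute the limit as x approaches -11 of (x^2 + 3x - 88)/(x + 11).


Direct substitution gives 0/0, so we factor the numerator.
Factor: (x^2 + 3x - 88) = (x + 11)(x - 8)
Cancel the common factor (x + 11):
(x^2 + 3x - 88)/(x + 11) = (x - 8)
Now substitute x = -11:
= (-11) - (8) = -19

-19


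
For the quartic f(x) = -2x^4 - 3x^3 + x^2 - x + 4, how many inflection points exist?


Inflection points occur where f''(x) = 0 and concavity changes.
f(x) = -2x^4 - 3x^3 + x^2 - x + 4
f'(x) = -8x^3 - 9x^2 + 2x - 1
f''(x) = -24x^2 - 18x + 2
This is a quadratic in x. Use the discriminant to count real roots.
Discriminant = (-18)^2 - 4 * (-24) * 2
= 324 - (-192)
= 516
Since discriminant > 0, f''(x) = 0 has 2 distinct real solutions.
A quadratic with two distinct real roots changes sign at each root, so concavity changes at both.
Number of inflection points: 2

2


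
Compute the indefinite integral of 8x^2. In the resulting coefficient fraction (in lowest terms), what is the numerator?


Apply the power rule for integration:
integral of ax^n dx = a/(n+1) * x^(n+1) + C
integral of 8x^2 dx
= 8/3 * x^3 + C
The coefficient in lowest terms is 8/3, and its numerator is 8

8


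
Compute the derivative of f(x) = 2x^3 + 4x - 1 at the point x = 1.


Differentiate f(x) = 2x^3 + 4x - 1 term by term:
f'(x) = 6x^2 + 4
Substitute x = 1:
f'(1) = 6 * 1^2 + 0 * 1 + 4
= 6 + 0 + 4
= 10

10


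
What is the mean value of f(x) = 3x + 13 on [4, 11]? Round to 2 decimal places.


Average value = 1/(b-a) * integral from a to b of f(x) dx
First compute the integral of 3x + 13:
F(x) = (3/2)x^2 + 13x
F(11) = 3/2 * 121 + 13 * 11 = 649/2
F(4) = 3/2 * 16 + 13 * 4 = 76
Integral = 649/2 - 76 = 497/2
Average = (497/2) / (11 - 4) = (497/2) / 7
= 71/2 = 35.50

35.50


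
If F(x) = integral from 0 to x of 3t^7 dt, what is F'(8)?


By the Fundamental Theorem of Calculus (Part 1):
If F(x) = integral from 0 to x of f(t) dt, then F'(x) = f(x)
Here f(t) = 3t^7
So F'(x) = 3x^7
Evaluate at x = 8:
F'(8) = 3 * 8^7
= 3 * 2097152
= 6291456

6291456


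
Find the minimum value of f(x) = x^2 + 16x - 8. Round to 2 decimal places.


For a quadratic f(x) = ax^2 + bx + c with a > 0, the minimum is at the vertex.
Vertex x-coordinate: x = -b/(2a)
x = -(16) / (2 * 1)
x = -16/2 = -8
Substitute back to find the minimum value:
f(-8) = 1 * (-8)^2 + 16 * (-8) - 8
= 64 - 128 - 8
= -72 = -72.00

-72.00


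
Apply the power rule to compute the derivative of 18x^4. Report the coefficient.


We apply the power rule: d/dx [ax^n] = a*n * x^(n-1)
d/dx [18x^4]
= 18 * 4 * x^(4-1)
= 72x^3
The coefficient is 72

72


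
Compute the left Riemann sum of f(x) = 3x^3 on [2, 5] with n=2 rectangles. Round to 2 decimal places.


Left Riemann sum uses left endpoints of each subinterval.
Interval: [2, 5], n = 2
dx = (5 - 2) / 2 = 3/2
Left endpoints: [2, 7/2]
f values: [24, 1029/8]
Sum = dx * (sum of f values)
= 3/2 * 1221/8
= 3663/16 ≈ 228.94

228.94


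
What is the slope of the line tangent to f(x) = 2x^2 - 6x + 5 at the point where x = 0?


The slope of the tangent line equals f'(x) at the point.
f(x) = 2x^2 - 6x + 5
f'(x) = 4x - 6
At x = 0:
f'(0) = 4 * 0 - 6
= 0 - 6
= -6

-6


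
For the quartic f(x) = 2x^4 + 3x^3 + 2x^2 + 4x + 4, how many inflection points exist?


Inflection points occur where f''(x) = 0 and concavity changes.
f(x) = 2x^4 + 3x^3 + 2x^2 + 4x + 4
f'(x) = 8x^3 + 9x^2 + 4x + 4
f''(x) = 24x^2 + 18x + 4
This is a quadratic in x. Use the discriminant to count real roots.
Discriminant = (18)^2 - 4 * 24 * 4
= 324 - 384
= -60
Since discriminant < 0, f''(x) = 0 has no real solutions.
Number of inflection points: 0

0


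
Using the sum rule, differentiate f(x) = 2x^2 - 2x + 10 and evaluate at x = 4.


Differentiate term by term using power and sum rules:
f(x) = 2x^2 - 2x + 10
f'(x) = 4x - 2
Substitute x = 4:
f'(4) = 4 * 4 - 2
= 16 - 2
= 14

14


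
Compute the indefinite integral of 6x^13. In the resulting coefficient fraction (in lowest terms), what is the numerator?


Apply the power rule for integration:
integral of ax^n dx = a/(n+1) * x^(n+1) + C
integral of 6x^13 dx
= 6/14 * x^14 + C
= 3/7 * x^14 + C
The coefficient in lowest terms is 3/7, and its numerator is 3

3


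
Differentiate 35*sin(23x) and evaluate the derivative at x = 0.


Apply the chain rule to differentiate 35*sin(23x):
d/dx [35*sin(23x)]
= 35 * cos(23x) * d/dx(23x)
= 35 * 23 * cos(23x)
= 805 * cos(23x)
Evaluate at x = 0:
= 805 * cos(0)
= 805 * 1
= 805

805


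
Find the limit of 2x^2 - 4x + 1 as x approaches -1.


Since polynomials are continuous, we use direct substitution.
lim(x->-1) of 2x^2 - 4x + 1
= 2 * (-1)^2 - 4 * (-1) + 1
= 2 + 4 + 1
= 7

7


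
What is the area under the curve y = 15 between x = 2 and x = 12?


The area under a constant function y = 15 is a rectangle.
Width = 12 - 2 = 10
Height = 15
Area = width * height
= 10 * 15
= 150

150


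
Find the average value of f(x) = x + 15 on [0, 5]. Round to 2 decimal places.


Average value = 1/(b-a) * integral from a to b of f(x) dx
First compute the integral of x + 15:
F(x) = (1/2)x^2 + 15x
F(5) = 1/2 * 25 + 15 * 5 = 175/2
F(0) = 1/2 * 0 + 15 * 0 = 0
Integral = 175/2 - 0 = 175/2
Average = (175/2) / (5 - 0) = (175/2) / 5
= 35/2 = 17.50

17.50


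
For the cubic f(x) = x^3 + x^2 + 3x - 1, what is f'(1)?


Differentiate f(x) = x^3 + x^2 + 3x - 1 term by term:
f'(x) = 3x^2 + 2x + 3
Substitute x = 1:
f'(1) = 3 * 1^2 + 2 * 1 + 3
= 3 + 2 + 3
= 8

8


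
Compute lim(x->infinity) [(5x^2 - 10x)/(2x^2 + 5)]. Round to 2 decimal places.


For limits at infinity with equal-degree polynomials,
we compare leading coefficients.
Numerator leading term: 5x^2
Denominator leading term: 2x^2
Divide both by x^2:
lim = (5 - 10/x) / (2 + 5/x^2)
As x -> infinity, the 1/x and 1/x^2 terms vanish:
= 5/2 = 2.50

2.50


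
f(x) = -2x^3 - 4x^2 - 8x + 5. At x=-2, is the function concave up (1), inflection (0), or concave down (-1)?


Concavity is determined by the sign of f''(x).
f(x) = -2x^3 - 4x^2 - 8x + 5
f'(x) = -6x^2 - 8x - 8
f''(x) = -12x - 8
f''(-2) = -12 * (-2) - 8
= 24 - 8
= 16
Since f''(-2) > 0, the function is concave up (1)

1


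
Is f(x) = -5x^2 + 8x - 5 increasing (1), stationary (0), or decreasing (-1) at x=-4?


Compute f'(x) to determine behavior:
f'(x) = -10x + 8
f'(-4) = -10 * (-4) + 8
= 40 + 8
= 48
Since f'(-4) > 0, the function is increasing (1)

1


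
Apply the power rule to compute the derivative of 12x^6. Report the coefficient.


We apply the power rule: d/dx [ax^n] = a*n * x^(n-1)
d/dx [12x^6]
= 12 * 6 * x^(6-1)
= 72x^5
The coefficient is 72

72


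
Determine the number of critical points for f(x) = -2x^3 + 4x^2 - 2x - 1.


Find where f'(x) = 0:
f(x) = -2x^3 + 4x^2 - 2x - 1
f'(x) = -6x^2 + 8x - 2
This is a quadratic in x. Use the discriminant to count real roots.
Discriminant = (8)^2 - 4 * (-6) * (-2)
= 64 - 48
= 16
Since discriminant > 0, f'(x) = 0 has 2 real solutions.
Number of critical points: 2

2


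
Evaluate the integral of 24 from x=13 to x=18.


The integral of a constant k over [a, b] equals k * (b - a).
integral from 13 to 18 of 24 dx
= 24 * (18 - 13)
= 24 * 5
= 120

120


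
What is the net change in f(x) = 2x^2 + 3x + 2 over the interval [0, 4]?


Net change = f(b) - f(a)
f(x) = 2x^2 + 3x + 2
Compute f(4):
f(4) = 2 * 4^2 + 3 * 4 + 2
= 32 + 12 + 2
= 46
Compute f(0):
f(0) = 2 * 0^2 + 3 * 0 + 2
= 0 + 0 + 2
= 2
Net change = 46 - 2 = 44

44


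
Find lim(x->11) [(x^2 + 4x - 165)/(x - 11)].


Direct substitution gives 0/0, so we factor the numerator.
Factor: (x^2 + 4x - 165) = (x - 11)(x + 15)
Cancel the common factor (x - 11):
(x^2 + 4x - 165)/(x - 11) = (x + 15)
Now substitute x = 11:
= (11) - (-15) = 26

26


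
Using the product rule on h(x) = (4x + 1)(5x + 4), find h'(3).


Let u(x) = 4x + 1 and v(x) = 5x + 4
u'(x) = 4
v'(x) = 5
Product rule: h'(x) = u'(x)*v(x) + u(x)*v'(x)
= 4 * (5x + 4) + (4x + 1) * 5
At x = 3:
u(3) = 4 * 3 + 1 = 13
v(3) = 5 * 3 + 4 = 19
h'(3) = 4 * 19 + 13 * 5
= 76 + 65
= 141

141


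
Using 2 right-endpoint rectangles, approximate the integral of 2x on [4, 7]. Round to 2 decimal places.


Right Riemann sum uses right endpoints of each subinterval.
Interval: [4, 7], n = 2
dx = (7 - 4) / 2 = 3/2
Right endpoints: [11/2, 7]
f values: [11, 14]
Sum = dx * (sum of f values)
= 3/2 * 25
= 75/2 = 37.50

37.50


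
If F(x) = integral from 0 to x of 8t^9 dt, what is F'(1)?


By the Fundamental Theorem of Calculus (Part 1):
If F(x) = integral from 0 to x of f(t) dt, then F'(x) = f(x)
Here f(t) = 8t^9
So F'(x) = 8x^9
Evaluate at x = 1:
F'(1) = 8 * 1^9
= 8 * 1
= 8

8


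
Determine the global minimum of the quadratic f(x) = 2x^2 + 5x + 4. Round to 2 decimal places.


For a quadratic f(x) = ax^2 + bx + c with a > 0, the minimum is at the vertex.
Vertex x-coordinate: x = -b/(2a)
x = -(5) / (2 * 2)
x = -5/4
Substitute back to find the minimum value:
f(-5/4) = 2 * (-5/4)^2 + 5 * (-5/4) + 4
= 25/8 - 25/4 + 4
= 7/8 ≈ 0.88

0.88


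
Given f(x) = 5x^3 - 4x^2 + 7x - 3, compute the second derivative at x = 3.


First derivative:
f'(x) = 15x^2 - 8x + 7
Second derivative:
f''(x) = 30x - 8
Substitute x = 3:
f''(3) = 30 * 3 - 8
= 90 - 8
= 82

82


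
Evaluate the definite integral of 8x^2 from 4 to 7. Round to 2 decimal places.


Find the antiderivative of 8x^2:
F(x) = 8/3 * x^3
Apply the Fundamental Theorem of Calculus:
F(7) - F(4)
= 8/3 * 7^3 - 8/3 * 4^3
= 8/3 * (343 - 64)
= 8/3 * 279
= 744 = 744.00

744.00


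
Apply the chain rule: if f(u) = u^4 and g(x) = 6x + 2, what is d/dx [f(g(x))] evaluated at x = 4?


Using the chain rule: (f(g(x)))' = f'(g(x)) * g'(x)
First, find g(4):
g(4) = 6 * 4 + 2 = 26
Next, f'(u) = 4u^3
And g'(x) = 6
So f'(g(4)) * g'(4)
= 4 * 26^3 * 6
= 4 * 17576 * 6
= 421824

421824


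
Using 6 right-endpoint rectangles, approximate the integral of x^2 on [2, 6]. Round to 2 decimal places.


Right Riemann sum uses right endpoints of each subinterval.
Interval: [2, 6], n = 6
dx = (6 - 2) / 6 = 2/3
Right endpoints: [8/3, 10/3, 4, 14/3, 16/3, 6]
f values: [64/9, 100/9, 16, 196/9, 256/9, 36]
Sum = dx * (sum of f values)
= 2/3 * 1084/9
= 2168/27 ≈ 80.30

80.30


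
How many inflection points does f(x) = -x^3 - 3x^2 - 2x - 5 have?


Inflection points occur where f''(x) = 0 and concavity changes.
f(x) = -x^3 - 3x^2 - 2x - 5
f'(x) = -3x^2 - 6x - 2
f''(x) = -6x - 6
Set f''(x) = 0:
-6x - 6 = 0
x = 6 / (-6) = -1
Since f''(x) is linear (degree 1), it changes sign at this point.
Therefore there is exactly 1 inflection point.

1


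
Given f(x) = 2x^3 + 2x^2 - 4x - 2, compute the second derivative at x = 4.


First derivative:
f'(x) = 6x^2 + 4x - 4
Second derivative:
f''(x) = 12x + 4
Substitute x = 4:
f''(4) = 12 * 4 + 4
= 48 + 4
= 52

52


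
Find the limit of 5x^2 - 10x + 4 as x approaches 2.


Since polynomials are continuous, we use direct substitution.
lim(x->2) of 5x^2 - 10x + 4
= 5 * 2^2 - 10 * 2 + 4
= 20 - 20 + 4
= 4

4


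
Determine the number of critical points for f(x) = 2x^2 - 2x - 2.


Find where f'(x) = 0:
f'(x) = 4x - 2
Set f'(x) = 0:
4x - 2 = 0
x = 2 / 4 = 1/2
This is a linear equation in x, so there is exactly one solution.
Number of critical points: 1

1


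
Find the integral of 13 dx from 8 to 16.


The integral of a constant k over [a, b] equals k * (b - a).
integral from 8 to 16 of 13 dx
= 13 * (16 - 8)
= 13 * 8
= 104

104


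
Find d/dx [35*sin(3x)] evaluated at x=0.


Apply the chain rule to differentiate 35*sin(3x):
d/dx [35*sin(3x)]
= 35 * cos(3x) * d/dx(3x)
= 35 * 3 * cos(3x)
= 105 * cos(3x)
Evaluate at x = 0:
= 105 * cos(0)
= 105 * 1
= 105

105


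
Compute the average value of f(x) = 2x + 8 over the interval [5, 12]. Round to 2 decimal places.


Average value = 1/(b-a) * integral from a to b of f(x) dx
First compute the integral of 2x + 8:
F(x) = x^2 + 8x
F(12) = 1 * 144 + 8 * 12 = 240
F(5) = 1 * 25 + 8 * 5 = 65
Integral = 240 - 65 = 175
Average = 175 / (12 - 5) = 175 / 7
= 25 = 25.00

25.00


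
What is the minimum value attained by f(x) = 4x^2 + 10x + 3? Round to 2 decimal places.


For a quadratic f(x) = ax^2 + bx + c with a > 0, the minimum is at the vertex.
Vertex x-coordinate: x = -b/(2a)
x = -(10) / (2 * 4)
x = -10/8 = -5/4
Substitute back to find the minimum value:
f(-5/4) = 4 * (-5/4)^2 + 10 * (-5/4) + 3
= 25/4 - 25/2 + 3
= -13/4 = -3.25

-3.25


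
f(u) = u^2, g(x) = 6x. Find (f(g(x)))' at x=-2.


Using the chain rule: (f(g(x)))' = f'(g(x)) * g'(x)
First, find g(-2):
g(-2) = 6 * (-2) + 0 = -12
Next, f'(u) = 2u
And g'(x) = 6
So f'(g(-2)) * g'(-2)
= 2 * (-12) * 6
= -144

-144


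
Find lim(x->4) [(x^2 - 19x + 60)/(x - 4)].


Direct substitution gives 0/0, so we factor the numerator.
Factor: (x^2 - 19x + 60) = (x - 4)(x - 15)
Cancel the common factor (x - 4):
(x^2 - 19x + 60)/(x - 4) = (x - 15)
Now substitute x = 4:
= (4) - (15) = -11

-11


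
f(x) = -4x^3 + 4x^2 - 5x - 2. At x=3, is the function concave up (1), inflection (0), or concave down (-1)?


Concavity is determined by the sign of f''(x).
f(x) = -4x^3 + 4x^2 - 5x - 2
f'(x) = -12x^2 + 8x - 5
f''(x) = -24x + 8
f''(3) = -24 * 3 + 8
= -72 + 8
= -64
Since f''(3) < 0, the function is concave down (-1)

-1


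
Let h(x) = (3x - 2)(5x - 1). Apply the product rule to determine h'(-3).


Let u(x) = 3x - 2 and v(x) = 5x - 1
u'(x) = 3
v'(x) = 5
Product rule: h'(x) = u'(x)*v(x) + u(x)*v'(x)
= 3 * (5x - 1) + (3x - 2) * 5
At x = -3:
u(-3) = 3 * (-3) - 2 = -11
v(-3) = 5 * (-3) - 1 = -16
h'(-3) = 3 * (-16) + (-11) * 5
= -48 - 55
= -103

-103


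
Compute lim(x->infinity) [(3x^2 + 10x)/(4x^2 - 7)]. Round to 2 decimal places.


For limits at infinity with equal-degree polynomials,
we compare leading coefficients.
Numerator leading term: 3x^2
Denominator leading term: 4x^2
Divide both by x^2:
lim = (3 + 10/x) / (4 - 7/x^2)
As x -> infinity, the 1/x and 1/x^2 terms vanish:
= 3/4 = 0.75

0.75


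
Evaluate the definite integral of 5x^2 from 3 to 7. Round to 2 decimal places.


Find the antiderivative of 5x^2:
F(x) = 5/3 * x^3
Apply the Fundamental Theorem of Calculus:
F(7) - F(3)
= 5/3 * 7^3 - 5/3 * 3^3
= 5/3 * (343 - 27)
= 5/3 * 316
= 1580/3 ≈ 526.67

526.67


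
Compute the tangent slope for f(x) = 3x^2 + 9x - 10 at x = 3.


The slope of the tangent line equals f'(x) at the point.
f(x) = 3x^2 + 9x - 10
f'(x) = 6x + 9
At x = 3:
f'(3) = 6 * 3 + 9
= 18 + 9
= 27

27


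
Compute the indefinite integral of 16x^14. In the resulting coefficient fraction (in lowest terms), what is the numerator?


Apply the power rule for integration:
integral of ax^n dx = a/(n+1) * x^(n+1) + C
integral of 16x^14 dx
= 16/15 * x^15 + C
The coefficient in lowest terms is 16/15, and its numerator is 16

16


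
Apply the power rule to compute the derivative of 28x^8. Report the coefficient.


We apply the power rule: d/dx [ax^n] = a*n * x^(n-1)
d/dx [28x^8]
= 28 * 8 * x^(8-1)
= 224x^7
The coefficient is 224

224


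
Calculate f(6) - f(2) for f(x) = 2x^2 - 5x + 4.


Net change = f(b) - f(a)
f(x) = 2x^2 - 5x + 4
Compute f(6):
f(6) = 2 * 6^2 - 5 * 6 + 4
= 72 - 30 + 4
= 46
Compute f(2):
f(2) = 2 * 2^2 - 5 * 2 + 4
= 8 - 10 + 4
= 2
Net change = 46 - 2 = 44

44


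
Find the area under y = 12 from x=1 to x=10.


The area under a constant function y = 12 is a rectangle.
Width = 10 - 1 = 9
Height = 12
Area = width * height
= 9 * 12
= 108

108


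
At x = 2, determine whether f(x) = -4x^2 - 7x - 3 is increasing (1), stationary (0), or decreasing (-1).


Compute f'(x) to determine behavior:
f'(x) = -8x - 7
f'(2) = -8 * 2 - 7
= -16 - 7
= -23
Since f'(2) < 0, the function is decreasing (-1)

-1


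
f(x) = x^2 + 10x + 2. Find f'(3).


Differentiate term by term using power and sum rules:
f(x) = x^2 + 10x + 2
f'(x) = 2x + 10
Substitute x = 3:
f'(3) = 2 * 3 + 10
= 6 + 10
= 16

16


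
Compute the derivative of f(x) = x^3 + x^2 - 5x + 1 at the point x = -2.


Differentiate f(x) = x^3 + x^2 - 5x + 1 term by term:
f'(x) = 3x^2 + 2x - 5
Substitute x = -2:
f'(-2) = 3 * (-2)^2 + 2 * (-2) - 5
= 12 - 4 - 5
= 3

3


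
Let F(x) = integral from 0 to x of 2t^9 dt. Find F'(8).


By the Fundamental Theorem of Calculus (Part 1):
If F(x) = integral from 0 to x of f(t) dt, then F'(x) = f(x)
Here f(t) = 2t^9
So F'(x) = 2x^9
Evaluate at x = 8:
F'(8) = 2 * 8^9
= 2 * 134217728
= 268435456

268435456


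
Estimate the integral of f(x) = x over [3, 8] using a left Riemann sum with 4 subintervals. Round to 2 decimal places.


Left Riemann sum uses left endpoints of each subinterval.
Interval: [3, 8], n = 4
dx = (8 - 3) / 4 = 5/4
Left endpoints: [3, 17/4, 11/2, 27/4]
f values: [3, 17/4, 11/2, 27/4]
Sum = dx * (sum of f values)
= 5/4 * 39/2
= 195/8 ≈ 24.38

24.38


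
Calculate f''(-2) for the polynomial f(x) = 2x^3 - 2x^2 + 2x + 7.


First derivative:
f'(x) = 6x^2 - 4x + 2
Second derivative:
f''(x) = 12x - 4
Substitute x = -2:
f''(-2) = 12 * (-2) - 4
= -24 - 4
= -28

-28


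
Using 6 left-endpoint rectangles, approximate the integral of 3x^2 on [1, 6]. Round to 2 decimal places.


Left Riemann sum uses left endpoints of each subinterval.
Interval: [1, 6], n = 6
dx = (6 - 1) / 6 = 5/6
Left endpoints: [1, 11/6, 8/3, 7/2, 13/3, 31/6]
f values: [3, 121/12, 64/3, 147/4, 169/3, 961/12]
Sum = dx * (sum of f values)
= 5/6 * 2491/12
= 12455/72 ≈ 172.99

172.99


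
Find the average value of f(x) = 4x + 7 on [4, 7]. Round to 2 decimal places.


Average value = 1/(b-a) * integral from a to b of f(x) dx
First compute the integral of 4x + 7:
F(x) = 2x^2 + 7x
F(7) = 2 * 49 + 7 * 7 = 147
F(4) = 2 * 16 + 7 * 4 = 60
Integral = 147 - 60 = 87
Average = 87 / (7 - 4) = 87 / 3
= 29 = 29.00

29.00


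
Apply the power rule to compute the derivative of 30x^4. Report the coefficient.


We apply the power rule: d/dx [ax^n] = a*n * x^(n-1)
d/dx [30x^4]
= 30 * 4 * x^(4-1)
= 120x^3
The coefficient is 120

120


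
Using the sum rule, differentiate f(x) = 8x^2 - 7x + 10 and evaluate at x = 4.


Differentiate term by term using power and sum rules:
f(x) = 8x^2 - 7x + 10
f'(x) = 16x - 7
Substitute x = 4:
f'(4) = 16 * 4 - 7
= 64 - 7
= 57

57


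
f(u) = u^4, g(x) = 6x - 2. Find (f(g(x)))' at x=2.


Using the chain rule: (f(g(x)))' = f'(g(x)) * g'(x)
First, find g(2):
g(2) = 6 * 2 - 2 = 10
Next, f'(u) = 4u^3
And g'(x) = 6
So f'(g(2)) * g'(2)
= 4 * 10^3 * 6
= 4 * 1000 * 6
= 24000

24000


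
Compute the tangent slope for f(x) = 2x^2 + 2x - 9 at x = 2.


The slope of the tangent line equals f'(x) at the point.
f(x) = 2x^2 + 2x - 9
f'(x) = 4x + 2
At x = 2:
f'(2) = 4 * 2 + 2
= 8 + 2
= 10

10


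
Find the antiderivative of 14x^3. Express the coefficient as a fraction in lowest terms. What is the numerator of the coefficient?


Apply the power rule for integration:
integral of ax^n dx = a/(n+1) * x^(n+1) + C
integral of 14x^3 dx
= 14/4 * x^4 + C
= 7/2 * x^4 + C
The coefficient in lowest terms is 7/2, and its numerator is 7

7


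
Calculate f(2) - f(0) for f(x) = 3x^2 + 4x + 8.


Net change = f(b) - f(a)
f(x) = 3x^2 + 4x + 8
Compute f(2):
f(2) = 3 * 2^2 + 4 * 2 + 8
= 12 + 8 + 8
= 28
Compute f(0):
f(0) = 3 * 0^2 + 4 * 0 + 8
= 0 + 0 + 8
= 8
Net change = 28 - 8 = 20

20


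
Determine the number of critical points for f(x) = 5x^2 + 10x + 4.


Find where f'(x) = 0:
f'(x) = 10x + 10
Set f'(x) = 0:
10x + 10 = 0
x = -10 / 10 = -1
This is a linear equation in x, so there is exactly one solution.
Number of critical points: 1

1


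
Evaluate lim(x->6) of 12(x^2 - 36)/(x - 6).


Direct substitution gives 0/0, so we factor the numerator.
Factor: 12(x^2 - 36) = 12 * (x - 6)(x + 6)
Cancel the common factor (x - 6):
12(x^2 - 36)/(x - 6) = 12 * (x + 6)
Now substitute x = 6:
= 12 * (6 + 6) = 144

144


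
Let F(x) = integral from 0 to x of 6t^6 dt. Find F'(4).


By the Fundamental Theorem of Calculus (Part 1):
If F(x) = integral from 0 to x of f(t) dt, then F'(x) = f(x)
Here f(t) = 6t^6
So F'(x) = 6x^6
Evaluate at x = 4:
F'(4) = 6 * 4^6
= 6 * 4096
= 24576

24576


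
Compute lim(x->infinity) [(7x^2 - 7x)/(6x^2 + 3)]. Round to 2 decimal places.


For limits at infinity with equal-degree polynomials,
we compare leading coefficients.
Numerator leading term: 7x^2
Denominator leading term: 6x^2
Divide both by x^2:
lim = (7 - 7/x) / (6 + 3/x^2)
As x -> infinity, the 1/x and 1/x^2 terms vanish:
= 7/6 ≈ 1.17

1.17


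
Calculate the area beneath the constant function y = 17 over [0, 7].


The area under a constant function y = 17 is a rectangle.
Width = 7 - 0 = 7
Height = 17
Area = width * height
= 7 * 17
= 119

119


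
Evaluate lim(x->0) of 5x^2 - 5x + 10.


Since polynomials are continuous, we use direct substitution.
lim(x->0) of 5x^2 - 5x + 10
= 5 * 0^2 - 5 * 0 + 10
= 0 + 0 + 10
= 10

10


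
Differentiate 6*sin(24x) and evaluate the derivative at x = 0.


Apply the chain rule to differentiate 6*sin(24x):
d/dx [6*sin(24x)]
= 6 * cos(24x) * d/dx(24x)
= 6 * 24 * cos(24x)
= 144 * cos(24x)
Evaluate at x = 0:
= 144 * cos(0)
= 144 * 1
= 144

144


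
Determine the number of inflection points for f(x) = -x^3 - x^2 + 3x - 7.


Inflection points occur where f''(x) = 0 and concavity changes.
f(x) = -x^3 - x^2 + 3x - 7
f'(x) = -3x^2 - 2x + 3
f''(x) = -6x - 2
Set f''(x) = 0:
-6x - 2 = 0
x = 2 / (-6) = -1/3
Since f''(x) is linear (degree 1), it changes sign at this point.
Therefore there is exactly 1 inflection point.

1


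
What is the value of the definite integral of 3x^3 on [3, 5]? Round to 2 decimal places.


Find the antiderivative of 3x^3:
F(x) = 3/4 * x^4
Apply the Fundamental Theorem of Calculus:
F(5) - F(3)
= 3/4 * 5^4 - 3/4 * 3^4
= 3/4 * (625 - 81)
= 3/4 * 544
= 408 = 408.00

408.00


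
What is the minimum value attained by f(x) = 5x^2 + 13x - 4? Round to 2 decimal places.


For a quadratic f(x) = ax^2 + bx + c with a > 0, the minimum is at the vertex.
Vertex x-coordinate: x = -b/(2a)
x = -(13) / (2 * 5)
x = -13/10
Substitute back to find the minimum value:
f(-13/10) = 5 * (-13/10)^2 + 13 * (-13/10) - 4
= 169/20 - 169/10 - 4
= -249/20 = -12.45

-12.45


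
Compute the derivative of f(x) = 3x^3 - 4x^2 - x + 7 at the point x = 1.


Differentiate f(x) = 3x^3 - 4x^2 - x + 7 term by term:
f'(x) = 9x^2 - 8x - 1
Substitute x = 1:
f'(1) = 9 * 1^2 - 8 * 1 - 1
= 9 - 8 - 1
= 0

0


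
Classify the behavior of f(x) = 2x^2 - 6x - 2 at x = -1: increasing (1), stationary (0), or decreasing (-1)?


Compute f'(x) to determine behavior:
f'(x) = 4x - 6
f'(-1) = 4 * (-1) - 6
= -4 - 6
= -10
Since f'(-1) < 0, the function is decreasing (-1)

-1


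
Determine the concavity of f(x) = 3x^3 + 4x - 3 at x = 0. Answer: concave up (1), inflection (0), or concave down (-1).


Concavity is determined by the sign of f''(x).
f(x) = 3x^3 + 4x - 3
f'(x) = 9x^2 + 4
f''(x) = 18x
f''(0) = 18 * 0 + 0
= 0 + 0
= 0
f''(0) = 0, and f''(x) is linear with nonzero slope 18, so f'' changes sign at x = 0. Hence the function is at an inflection point (0)

0


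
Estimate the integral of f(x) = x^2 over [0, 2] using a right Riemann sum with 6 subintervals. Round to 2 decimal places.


Right Riemann sum uses right endpoints of each subinterval.
Interval: [0, 2], n = 6
dx = (2 - 0) / 6 = 1/3
Right endpoints: [1/3, 2/3, 1, 4/3, 5/3, 2]
f values: [1/9, 4/9, 1, 16/9, 25/9, 4]
Sum = dx * (sum of f values)
= 1/3 * 91/9
= 91/27 ≈ 3.37

3.37


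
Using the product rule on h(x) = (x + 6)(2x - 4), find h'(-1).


Let u(x) = x + 6 and v(x) = 2x - 4
u'(x) = 1
v'(x) = 2
Product rule: h'(x) = u'(x)*v(x) + u(x)*v'(x)
= 1 * (2x - 4) + (x + 6) * 2
At x = -1:
u(-1) = 1 * (-1) + 6 = 5
v(-1) = 2 * (-1) - 4 = -6
h'(-1) = 1 * (-6) + 5 * 2
= -6 + 10
= 4

4


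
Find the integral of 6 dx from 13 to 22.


The integral of a constant k over [a, b] equals k * (b - a).
integral from 13 to 22 of 6 dx
= 6 * (22 - 13)
= 6 * 9
= 54

54


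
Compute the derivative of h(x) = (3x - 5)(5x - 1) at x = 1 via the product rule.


Let u(x) = 3x - 5 and v(x) = 5x - 1
u'(x) = 3
v'(x) = 5
Product rule: h'(x) = u'(x)*v(x) + u(x)*v'(x)
= 3 * (5x - 1) + (3x - 5) * 5
At x = 1:
u(1) = 3 * 1 - 5 = -2
v(1) = 5 * 1 - 1 = 4
h'(1) = 3 * 4 + (-2) * 5
= 12 - 10
= 2

2


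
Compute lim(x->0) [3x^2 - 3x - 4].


Since polynomials are continuous, we use direct substitution.
lim(x->0) of 3x^2 - 3x - 4
= 3 * 0^2 - 3 * 0 - 4
= 0 + 0 - 4
= -4

-4


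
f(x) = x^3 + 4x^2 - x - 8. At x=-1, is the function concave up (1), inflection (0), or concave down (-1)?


Concavity is determined by the sign of f''(x).
f(x) = x^3 + 4x^2 - x - 8
f'(x) = 3x^2 + 8x - 1
f''(x) = 6x + 8
f''(-1) = 6 * (-1) + 8
= -6 + 8
= 2
Since f''(-1) > 0, the function is concave up (1)

1


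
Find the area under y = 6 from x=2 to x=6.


The area under a constant function y = 6 is a rectangle.
Width = 6 - 2 = 4
Height = 6
Area = width * height
= 4 * 6
= 24

24


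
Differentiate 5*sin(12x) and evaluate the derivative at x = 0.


Apply the chain rule to differentiate 5*sin(12x):
d/dx [5*sin(12x)]
= 5 * cos(12x) * d/dx(12x)
= 5 * 12 * cos(12x)
= 60 * cos(12x)
Evaluate at x = 0:
= 60 * cos(0)
= 60 * 1
= 60

60


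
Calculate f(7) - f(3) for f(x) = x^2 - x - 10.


Net change = f(b) - f(a)
f(x) = x^2 - x - 10
Compute f(7):
f(7) = 1 * 7^2 - 1 * 7 - 10
= 49 - 7 - 10
= 32
Compute f(3):
f(3) = 1 * 3^2 - 1 * 3 - 10
= 9 - 3 - 10
= -4
Net change = 32 - (-4) = 36

36


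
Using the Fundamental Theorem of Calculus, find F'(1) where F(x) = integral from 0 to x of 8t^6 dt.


By the Fundamental Theorem of Calculus (Part 1):
If F(x) = integral from 0 to x of f(t) dt, then F'(x) = f(x)
Here f(t) = 8t^6
So F'(x) = 8x^6
Evaluate at x = 1:
F'(1) = 8 * 1^6
= 8 * 1
= 8

8


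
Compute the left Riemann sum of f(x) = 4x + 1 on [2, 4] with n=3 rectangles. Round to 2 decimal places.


Left Riemann sum uses left endpoints of each subinterval.
Interval: [2, 4], n = 3
dx = (4 - 2) / 3 = 2/3
Left endpoints: [2, 8/3, 10/3]
f values: [9, 35/3, 43/3]
Sum = dx * (sum of f values)
= 2/3 * 35
= 70/3 ≈ 23.33

23.33


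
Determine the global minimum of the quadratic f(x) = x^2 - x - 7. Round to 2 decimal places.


For a quadratic f(x) = ax^2 + bx + c with a > 0, the minimum is at the vertex.
Vertex x-coordinate: x = -b/(2a)
x = -(-1) / (2 * 1)
x = 1/2
Substitute back to find the minimum value:
f(1/2) = 1 * (1/2)^2 - 1 * (1/2) - 7
= 1/4 - 1/2 - 7
= -29/4 = -7.25

-7.25


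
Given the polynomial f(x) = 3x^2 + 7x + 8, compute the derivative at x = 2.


Differentiate term by term using power and sum rules:
f(x) = 3x^2 + 7x + 8
f'(x) = 6x + 7
Substitute x = 2:
f'(2) = 6 * 2 + 7
= 12 + 7
= 19

19


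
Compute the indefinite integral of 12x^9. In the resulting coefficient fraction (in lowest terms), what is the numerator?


Apply the power rule for integration:
integral of ax^n dx = a/(n+1) * x^(n+1) + C
integral of 12x^9 dx
= 12/10 * x^10 + C
= 6/5 * x^10 + C
The coefficient in lowest terms is 6/5, and its numerator is 6

6


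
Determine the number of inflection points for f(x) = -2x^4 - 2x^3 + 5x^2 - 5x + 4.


Inflection points occur where f''(x) = 0 and concavity changes.
f(x) = -2x^4 - 2x^3 + 5x^2 - 5x + 4
f'(x) = -8x^3 - 6x^2 + 10x - 5
f''(x) = -24x^2 - 12x + 10
This is a quadratic in x. Use the discriminant to count real roots.
Discriminant = (-12)^2 - 4 * (-24) * 10
= 144 - (-960)
= 1104
Since discriminant > 0, f''(x) = 0 has 2 distinct real solutions.
A quadratic with two distinct real roots changes sign at each root, so concavity changes at both.
Number of inflection points: 2

2


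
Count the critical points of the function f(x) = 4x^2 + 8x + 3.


Find where f'(x) = 0:
f'(x) = 8x + 8
Set f'(x) = 0:
8x + 8 = 0
x = -8 / 8 = -1
This is a linear equation in x, so there is exactly one solution.
Number of critical points: 1

1
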